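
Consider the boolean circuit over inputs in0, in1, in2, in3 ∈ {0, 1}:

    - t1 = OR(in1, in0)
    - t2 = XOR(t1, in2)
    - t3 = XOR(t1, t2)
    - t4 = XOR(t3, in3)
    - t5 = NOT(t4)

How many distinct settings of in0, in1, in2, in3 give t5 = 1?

8

t5 = NOT(t4) must be 1, so t4 = 0.
Enumerating the 16 input combinations, 8 give t5 = 1 and 8 give t5 = 0.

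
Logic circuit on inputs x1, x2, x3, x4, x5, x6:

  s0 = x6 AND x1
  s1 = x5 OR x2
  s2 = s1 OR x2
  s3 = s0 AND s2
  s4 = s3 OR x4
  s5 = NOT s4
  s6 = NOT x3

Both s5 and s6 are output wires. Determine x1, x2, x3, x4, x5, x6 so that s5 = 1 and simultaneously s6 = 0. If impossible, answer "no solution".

Check with x1=1, x2=0, x3=1, x4=0, x5=0, x6=0:
s0 = x6 AND x1 = 0 AND 1 = 0
s1 = x5 OR x2 = 0 OR 0 = 0
s2 = s1 OR x2 = 0 OR 0 = 0
s3 = s0 AND s2 = 0 AND 0 = 0
s4 = s3 OR x4 = 0 OR 0 = 0
s5 = NOT s4 = NOT 0 = 1
s6 = NOT x3 = NOT 1 = 0
So s5 = 1 and s6 = 0.

x1=1, x2=0, x3=1, x4=0, x5=0, x6=0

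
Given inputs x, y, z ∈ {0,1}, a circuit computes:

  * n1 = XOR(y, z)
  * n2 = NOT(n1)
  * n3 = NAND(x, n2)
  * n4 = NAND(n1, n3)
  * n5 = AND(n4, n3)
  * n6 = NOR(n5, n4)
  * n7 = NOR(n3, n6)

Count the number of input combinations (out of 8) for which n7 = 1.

n7 = NOR(n3, n6) must be 1, so both n3 = 0 and n6 = 0.
n3 = NAND(x, n2) must be 0, so both x = 1 and n2 = 1.
n6 = NOR(n5, n4) must be 0, so at least one of n5, n4 is 1.
Enumerating the 8 input combinations, 2 give n7 = 1 and 6 give n7 = 0.

2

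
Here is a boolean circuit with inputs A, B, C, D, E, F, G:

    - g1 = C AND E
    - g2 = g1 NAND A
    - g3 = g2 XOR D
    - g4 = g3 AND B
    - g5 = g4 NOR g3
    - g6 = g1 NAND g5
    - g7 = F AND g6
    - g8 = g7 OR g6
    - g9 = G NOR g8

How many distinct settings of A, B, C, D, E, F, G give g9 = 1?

8

g9 = G NOR g8 must be 1, so both G = 0 and g8 = 0.
Enumerating the 128 input combinations, 8 give g9 = 1 and 120 give g9 = 0.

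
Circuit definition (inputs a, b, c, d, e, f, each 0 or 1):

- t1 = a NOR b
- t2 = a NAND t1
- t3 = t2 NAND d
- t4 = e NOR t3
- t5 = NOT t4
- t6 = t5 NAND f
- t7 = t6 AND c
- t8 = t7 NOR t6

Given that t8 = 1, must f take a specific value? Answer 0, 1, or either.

1

t8 = t7 NOR t6 must be 1, so both t7 = 0 and t6 = 0.
t7 = t6 AND c must be 0, so at least one of t6, c is 0.
t6 = t5 NAND f must be 0, so both t5 = 1 and f = 1.
Every assignment with t8 = 1 has f = 1; there are 24 such assignment(s).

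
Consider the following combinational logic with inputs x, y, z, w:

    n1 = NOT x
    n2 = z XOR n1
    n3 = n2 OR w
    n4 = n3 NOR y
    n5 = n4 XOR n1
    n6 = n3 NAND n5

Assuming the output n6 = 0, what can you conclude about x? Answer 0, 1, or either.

n6 = n3 NAND n5 must be 0, so both n3 = 1 and n5 = 1.
n3 = n2 OR w must be 1, so at least one of n2, w is 1.
Every assignment with n6 = 0 has x = 0; there are 6 such assignment(s).

0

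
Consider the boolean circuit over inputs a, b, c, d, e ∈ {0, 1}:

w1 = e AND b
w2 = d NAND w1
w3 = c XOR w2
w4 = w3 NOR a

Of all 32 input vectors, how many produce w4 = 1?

w4 = w3 NOR a must be 1, so both w3 = 0 and a = 0.
w3 = c XOR w2 must be 0, so c and w2 are equal.
Enumerating the 32 input combinations, 8 give w4 = 1 and 24 give w4 = 0.

8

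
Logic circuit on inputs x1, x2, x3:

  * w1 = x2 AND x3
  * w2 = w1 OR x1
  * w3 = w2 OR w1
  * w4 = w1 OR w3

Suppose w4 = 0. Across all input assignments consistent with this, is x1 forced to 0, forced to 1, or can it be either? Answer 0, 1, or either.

w4 = w1 OR w3 must be 0, so both w1 = 0 and w3 = 0.
w1 = x2 AND x3 must be 0, so at least one of x2, x3 is 0.
Every assignment with w4 = 0 has x1 = 0; there are 3 such assignment(s).
  x1=0, x2=0, x3=0
  x1=0, x2=0, x3=1
  x1=0, x2=1, x3=0

0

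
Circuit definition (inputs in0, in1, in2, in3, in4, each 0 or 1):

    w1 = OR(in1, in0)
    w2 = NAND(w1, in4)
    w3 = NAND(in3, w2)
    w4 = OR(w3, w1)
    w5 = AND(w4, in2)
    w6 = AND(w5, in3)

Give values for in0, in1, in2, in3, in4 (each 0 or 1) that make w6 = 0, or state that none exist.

in0=1, in1=1, in2=1, in3=0, in4=0

w6 = AND(w5, in3) must be 0, so at least one of w5, in3 is 0.
Check with in0=1, in1=1, in2=1, in3=0, in4=0:
w1 = OR(in1, in0) = OR(1, 1) = 1
w2 = NAND(w1, in4) = NAND(1, 0) = 1
w3 = NAND(in3, w2) = NAND(0, 1) = 1
w4 = OR(w3, w1) = OR(1, 1) = 1
w5 = AND(w4, in2) = AND(1, 1) = 1
w6 = AND(w5, in3) = AND(1, 0) = 0
So w6 = 0 as required.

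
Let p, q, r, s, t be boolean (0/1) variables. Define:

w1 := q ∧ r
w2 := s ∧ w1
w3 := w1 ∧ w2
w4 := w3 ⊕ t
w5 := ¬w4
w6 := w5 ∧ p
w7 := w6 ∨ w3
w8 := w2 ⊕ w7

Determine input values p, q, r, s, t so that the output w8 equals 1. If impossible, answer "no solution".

p=1 q=1 r=0 s=0 t=0

Check with p=1 q=1 r=0 s=0 t=0:
w1 = q ∧ r = 1 ∧ 0 = 0
w2 = s ∧ w1 = 0 ∧ 0 = 0
w3 = w1 ∧ w2 = 0 ∧ 0 = 0
w4 = w3 ⊕ t = 0 ⊕ 0 = 0
w5 = ¬w4 = ¬0 = 1
w6 = w5 ∧ p = 1 ∧ 1 = 1
w7 = w6 ∨ w3 = 1 ∨ 0 = 1
w8 = w2 ⊕ w7 = 0 ⊕ 1 = 1
So w8 = 1 as required.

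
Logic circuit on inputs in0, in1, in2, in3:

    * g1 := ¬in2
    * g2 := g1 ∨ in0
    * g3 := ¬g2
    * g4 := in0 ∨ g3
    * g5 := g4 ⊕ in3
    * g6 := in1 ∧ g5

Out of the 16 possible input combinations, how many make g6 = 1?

g6 = in1 ∧ g5 must be 1, so both in1 = 1 and g5 = 1.
Enumerating the 16 input combinations, 4 give g6 = 1 and 12 give g6 = 0.

4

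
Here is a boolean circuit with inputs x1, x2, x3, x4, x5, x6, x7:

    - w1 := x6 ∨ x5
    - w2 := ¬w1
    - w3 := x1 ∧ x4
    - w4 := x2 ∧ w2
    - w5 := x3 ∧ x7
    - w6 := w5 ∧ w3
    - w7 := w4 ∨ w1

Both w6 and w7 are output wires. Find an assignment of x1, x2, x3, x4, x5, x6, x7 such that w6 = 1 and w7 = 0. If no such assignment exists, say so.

Check with x1=1, x2=0, x3=1, x4=1, x5=0, x6=0, x7=1:
w1 = x6 ∨ x5 = 0 ∨ 0 = 0
w2 = ¬w1 = ¬0 = 1
w3 = x1 ∧ x4 = 1 ∧ 1 = 1
w4 = x2 ∧ w2 = 0 ∧ 1 = 0
w5 = x3 ∧ x7 = 1 ∧ 1 = 1
w6 = w5 ∧ w3 = 1 ∧ 1 = 1
w7 = w4 ∨ w1 = 0 ∨ 0 = 0
So w6 = 1 and w7 = 0.

x1=1, x2=0, x3=1, x4=1, x5=0, x6=0, x7=1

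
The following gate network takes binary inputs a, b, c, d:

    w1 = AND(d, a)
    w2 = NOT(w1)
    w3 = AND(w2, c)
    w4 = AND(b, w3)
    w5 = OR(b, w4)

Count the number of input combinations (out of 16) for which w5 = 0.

w5 = OR(b, w4) must be 0, so both b = 0 and w4 = 0.
Enumerating the 16 input combinations, 8 give w5 = 0 and 8 give w5 = 1.

8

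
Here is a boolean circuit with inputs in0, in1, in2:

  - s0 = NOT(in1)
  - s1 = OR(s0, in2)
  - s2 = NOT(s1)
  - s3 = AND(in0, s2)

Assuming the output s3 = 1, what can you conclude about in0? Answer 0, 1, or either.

s3 = AND(in0, s2) must be 1, so both in0 = 1 and s2 = 1.
s2 = NOT(s1) must be 1, so s1 = 0.
Every assignment with s3 = 1 has in0 = 1; there are 1 such assignment(s).
  in0=1, in1=1, in2=0

1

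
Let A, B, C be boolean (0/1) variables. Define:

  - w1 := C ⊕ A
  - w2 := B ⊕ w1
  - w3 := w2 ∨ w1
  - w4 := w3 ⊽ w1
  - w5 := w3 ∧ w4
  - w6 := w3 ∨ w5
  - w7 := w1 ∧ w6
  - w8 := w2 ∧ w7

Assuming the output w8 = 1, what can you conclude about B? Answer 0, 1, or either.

0

w8 = w2 ∧ w7 must be 1, so both w2 = 1 and w7 = 1.
w2 = B ⊕ w1 must be 1, so B and w1 differ.
Every assignment with w8 = 1 has B = 0; there are 2 such assignment(s).
  A=0, B=0, C=1
  A=1, B=0, C=0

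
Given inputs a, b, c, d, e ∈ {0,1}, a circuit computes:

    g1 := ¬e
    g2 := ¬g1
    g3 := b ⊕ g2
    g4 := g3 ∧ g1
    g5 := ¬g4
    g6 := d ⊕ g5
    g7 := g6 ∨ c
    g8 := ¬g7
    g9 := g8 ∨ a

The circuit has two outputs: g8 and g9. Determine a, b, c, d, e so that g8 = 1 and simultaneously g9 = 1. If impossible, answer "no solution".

Check with a=0 b=1 c=0 d=1 e=1:
g1 = ¬e = ¬1 = 0
g2 = ¬g1 = ¬0 = 1
g3 = b ⊕ g2 = 1 ⊕ 1 = 0
g4 = g3 ∧ g1 = 0 ∧ 0 = 0
g5 = ¬g4 = ¬0 = 1
g6 = d ⊕ g5 = 1 ⊕ 1 = 0
g7 = g6 ∨ c = 0 ∨ 0 = 0
g8 = ¬g7 = ¬0 = 1
g9 = g8 ∨ a = 1 ∨ 0 = 1
So g8 = 1 and g9 = 1.

a=0 b=1 c=0 d=1 e=1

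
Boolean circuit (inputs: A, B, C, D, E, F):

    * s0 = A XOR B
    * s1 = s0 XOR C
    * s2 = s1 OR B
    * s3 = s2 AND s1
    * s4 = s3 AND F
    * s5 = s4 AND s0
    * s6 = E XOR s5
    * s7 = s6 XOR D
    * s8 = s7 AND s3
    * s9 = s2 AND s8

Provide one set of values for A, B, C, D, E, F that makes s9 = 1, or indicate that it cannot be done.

s9 = s2 AND s8 must be 1, so both s2 = 1 and s8 = 1.
s2 = s1 OR B must be 1, so at least one of s1, B is 1.
Check with A=0, B=0, C=1, D=1, E=0, F=0:
s0 = A XOR B = 0 XOR 0 = 0
s1 = s0 XOR C = 0 XOR 1 = 1
s2 = s1 OR B = 1 OR 0 = 1
s3 = s2 AND s1 = 1 AND 1 = 1
s4 = s3 AND F = 1 AND 0 = 0
s5 = s4 AND s0 = 0 AND 0 = 0
s6 = E XOR s5 = 0 XOR 0 = 0
s7 = s6 XOR D = 0 XOR 1 = 1
s8 = s7 AND s3 = 1 AND 1 = 1
s9 = s2 AND s8 = 1 AND 1 = 1
So s9 = 1 as required.

A=0, B=0, C=1, D=1, E=0, F=0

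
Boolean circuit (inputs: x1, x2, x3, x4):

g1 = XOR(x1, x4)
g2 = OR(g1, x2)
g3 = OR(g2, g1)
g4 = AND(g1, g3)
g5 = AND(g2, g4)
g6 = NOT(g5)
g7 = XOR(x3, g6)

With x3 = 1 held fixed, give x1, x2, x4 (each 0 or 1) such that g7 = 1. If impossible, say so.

Check with x3 = 1 and x1=1, x2=1, x4=0:
g1 = XOR(x1, x4) = XOR(1, 0) = 1
g2 = OR(g1, x2) = OR(1, 1) = 1
g3 = OR(g2, g1) = OR(1, 1) = 1
g4 = AND(g1, g3) = AND(1, 1) = 1
g5 = AND(g2, g4) = AND(1, 1) = 1
g6 = NOT(g5) = NOT 1 = 0
g7 = XOR(x3, g6) = XOR(1, 0) = 1
So g7 = 1.

x1=1, x2=1, x4=0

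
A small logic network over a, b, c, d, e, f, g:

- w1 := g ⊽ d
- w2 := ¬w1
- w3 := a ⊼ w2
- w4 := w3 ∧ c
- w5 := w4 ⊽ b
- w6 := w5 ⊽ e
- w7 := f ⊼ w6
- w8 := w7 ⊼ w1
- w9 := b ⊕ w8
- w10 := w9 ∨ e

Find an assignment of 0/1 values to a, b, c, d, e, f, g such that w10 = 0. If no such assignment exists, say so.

a=0, b=1, c=0, d=0, e=0, f=1, g=1

Check with a=0, b=1, c=0, d=0, e=0, f=1, g=1:
w1 = g ⊽ d = 1 ⊽ 0 = 0
w2 = ¬w1 = ¬0 = 1
w3 = a ⊼ w2 = 0 ⊼ 1 = 1
w4 = w3 ∧ c = 1 ∧ 0 = 0
w5 = w4 ⊽ b = 0 ⊽ 1 = 0
w6 = w5 ⊽ e = 0 ⊽ 0 = 1
w7 = f ⊼ w6 = 1 ⊼ 1 = 0
w8 = w7 ⊼ w1 = 0 ⊼ 0 = 1
w9 = b ⊕ w8 = 1 ⊕ 1 = 0
w10 = w9 ∨ e = 0 ∨ 0 = 0
So w10 = 0 as required.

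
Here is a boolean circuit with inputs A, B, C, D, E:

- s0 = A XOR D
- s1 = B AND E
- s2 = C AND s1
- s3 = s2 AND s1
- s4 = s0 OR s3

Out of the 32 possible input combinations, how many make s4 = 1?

s4 = s0 OR s3 must be 1, so at least one of s0, s3 is 1.
Enumerating the 32 input combinations, 18 give s4 = 1 and 14 give s4 = 0.

18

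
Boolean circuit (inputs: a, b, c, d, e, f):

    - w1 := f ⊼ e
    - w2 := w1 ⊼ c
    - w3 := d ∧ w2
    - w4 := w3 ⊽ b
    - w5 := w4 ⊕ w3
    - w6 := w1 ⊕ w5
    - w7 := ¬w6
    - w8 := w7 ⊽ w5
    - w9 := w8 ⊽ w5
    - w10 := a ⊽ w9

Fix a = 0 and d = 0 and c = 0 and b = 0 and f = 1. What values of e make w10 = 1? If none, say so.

e=1

w10 = a ⊽ w9 must be 1, so both a = 0 and w9 = 0.
w9 = w8 ⊽ w5 must be 0, so at least one of w8, w5 is 1.
Check with a = 0 and d = 0 and c = 0 and b = 0 and f = 1 and e=1:
w1 = f ⊼ e = 1 ⊼ 1 = 0
w2 = w1 ⊼ c = 0 ⊼ 0 = 1
w3 = d ∧ w2 = 0 ∧ 1 = 0
w4 = w3 ⊽ b = 0 ⊽ 0 = 1
w5 = w4 ⊕ w3 = 1 ⊕ 0 = 1
w6 = w1 ⊕ w5 = 0 ⊕ 1 = 1
w7 = ¬w6 = ¬1 = 0
w8 = w7 ⊽ w5 = 0 ⊽ 1 = 0
w9 = w8 ⊽ w5 = 0 ⊽ 1 = 0
w10 = a ⊽ w9 = 0 ⊽ 0 = 1
So w10 = 1.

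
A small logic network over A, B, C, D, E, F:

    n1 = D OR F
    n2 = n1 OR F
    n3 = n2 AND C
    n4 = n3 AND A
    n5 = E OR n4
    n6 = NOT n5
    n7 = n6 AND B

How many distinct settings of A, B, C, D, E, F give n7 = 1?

13

n7 = n6 AND B must be 1, so both n6 = 1 and B = 1.
Enumerating the 64 input combinations, 13 give n7 = 1 and 51 give n7 = 0.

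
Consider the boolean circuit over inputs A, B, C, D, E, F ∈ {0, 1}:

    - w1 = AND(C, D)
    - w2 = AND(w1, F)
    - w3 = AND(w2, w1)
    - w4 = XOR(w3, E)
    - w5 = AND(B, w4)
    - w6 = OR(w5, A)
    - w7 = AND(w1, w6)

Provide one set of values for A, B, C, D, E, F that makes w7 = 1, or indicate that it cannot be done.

A=1, B=0, C=1, D=1, E=0, F=0

w7 = AND(w1, w6) must be 1, so both w1 = 1 and w6 = 1.
w1 = AND(C, D) must be 1, so both C = 1 and D = 1.
w6 = OR(w5, A) must be 1, so at least one of w5, A is 1.
Check with A=1, B=0, C=1, D=1, E=0, F=0:
w1 = AND(C, D) = AND(1, 1) = 1
w2 = AND(w1, F) = AND(1, 0) = 0
w3 = AND(w2, w1) = AND(0, 1) = 0
w4 = XOR(w3, E) = XOR(0, 0) = 0
w5 = AND(B, w4) = AND(0, 0) = 0
w6 = OR(w5, A) = OR(0, 1) = 1
w7 = AND(w1, w6) = AND(1, 1) = 1
So w7 = 1 as required.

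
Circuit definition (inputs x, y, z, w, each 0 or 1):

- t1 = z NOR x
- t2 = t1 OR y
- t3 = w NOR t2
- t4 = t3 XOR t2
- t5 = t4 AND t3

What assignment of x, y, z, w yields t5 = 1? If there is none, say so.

x=1 y=0 z=1 w=0

t5 = t4 AND t3 must be 1, so both t4 = 1 and t3 = 1.
Check with x=1 y=0 z=1 w=0:
t1 = z NOR x = 1 NOR 1 = 0
t2 = t1 OR y = 0 OR 0 = 0
t3 = w NOR t2 = 0 NOR 0 = 1
t4 = t3 XOR t2 = 1 XOR 0 = 1
t5 = t4 AND t3 = 1 AND 1 = 1
So t5 = 1 as required.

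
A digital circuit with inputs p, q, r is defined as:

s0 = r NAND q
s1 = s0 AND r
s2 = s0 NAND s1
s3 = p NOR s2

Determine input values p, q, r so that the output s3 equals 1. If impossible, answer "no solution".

s3 = p NOR s2 must be 1, so both p = 0 and s2 = 0.
s2 = s0 NAND s1 must be 0, so both s0 = 1 and s1 = 1.
Check with p=0, q=0, r=1:
s0 = r NAND q = 1 NAND 0 = 1
s1 = s0 AND r = 1 AND 1 = 1
s2 = s0 NAND s1 = 1 NAND 1 = 0
s3 = p NOR s2 = 0 NOR 0 = 1
So s3 = 1 as required.

p=0, q=0, r=1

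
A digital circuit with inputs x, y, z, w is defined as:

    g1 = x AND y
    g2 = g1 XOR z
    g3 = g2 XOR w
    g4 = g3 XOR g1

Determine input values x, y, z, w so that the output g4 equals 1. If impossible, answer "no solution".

Check with x=1, y=1, z=1, w=0:
g1 = x AND y = 1 AND 1 = 1
g2 = g1 XOR z = 1 XOR 1 = 0
g3 = g2 XOR w = 0 XOR 0 = 0
g4 = g3 XOR g1 = 0 XOR 1 = 1
So g4 = 1 as required.

x=1, y=1, z=1, w=0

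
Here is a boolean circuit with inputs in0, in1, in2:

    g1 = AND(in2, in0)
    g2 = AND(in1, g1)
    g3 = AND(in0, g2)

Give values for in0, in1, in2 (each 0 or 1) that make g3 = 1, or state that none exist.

in0=1, in1=1, in2=1

g3 = AND(in0, g2) must be 1, so both in0 = 1 and g2 = 1.
g2 = AND(in1, g1) must be 1, so both in1 = 1 and g1 = 1.
g1 = AND(in2, in0) must be 1, so both in2 = 1 and in0 = 1.
Check with in0=1, in1=1, in2=1:
g1 = AND(in2, in0) = AND(1, 1) = 1
g2 = AND(in1, g1) = AND(1, 1) = 1
g3 = AND(in0, g2) = AND(1, 1) = 1
So g3 = 1 as required.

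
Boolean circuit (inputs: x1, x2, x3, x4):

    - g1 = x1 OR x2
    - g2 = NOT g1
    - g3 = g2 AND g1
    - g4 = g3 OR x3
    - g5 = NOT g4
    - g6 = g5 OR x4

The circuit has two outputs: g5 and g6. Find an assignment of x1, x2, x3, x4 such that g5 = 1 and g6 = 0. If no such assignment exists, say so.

Across all 16 input combinations, none give both g5 = 1 and g6 = 0.

no solution exists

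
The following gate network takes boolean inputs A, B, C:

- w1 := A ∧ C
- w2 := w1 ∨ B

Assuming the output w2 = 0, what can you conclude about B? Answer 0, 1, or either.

w2 = w1 ∨ B must be 0, so both w1 = 0 and B = 0.
w1 = A ∧ C must be 0, so at least one of A, C is 0.
Every assignment with w2 = 0 has B = 0; there are 3 such assignment(s).
  A=0, B=0, C=0
  A=0, B=0, C=1
  A=1, B=0, C=0

0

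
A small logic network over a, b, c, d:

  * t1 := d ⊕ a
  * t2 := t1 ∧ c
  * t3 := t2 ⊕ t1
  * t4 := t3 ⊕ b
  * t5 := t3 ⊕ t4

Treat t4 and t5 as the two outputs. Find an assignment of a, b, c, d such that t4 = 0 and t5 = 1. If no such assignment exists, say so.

Check with a=1, b=1, c=0, d=0:
t1 = d ⊕ a = 0 ⊕ 1 = 1
t2 = t1 ∧ c = 1 ∧ 0 = 0
t3 = t2 ⊕ t1 = 0 ⊕ 1 = 1
t4 = t3 ⊕ b = 1 ⊕ 1 = 0
t5 = t3 ⊕ t4 = 1 ⊕ 0 = 1
So t4 = 0 and t5 = 1.

a=1, b=1, c=0, d=0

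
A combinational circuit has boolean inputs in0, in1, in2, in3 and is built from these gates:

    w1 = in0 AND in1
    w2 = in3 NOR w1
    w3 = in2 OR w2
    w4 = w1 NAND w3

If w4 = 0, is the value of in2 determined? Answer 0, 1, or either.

w4 = w1 NAND w3 must be 0, so both w1 = 1 and w3 = 1.
w1 = in0 AND in1 must be 1, so both in0 = 1 and in1 = 1.
Every assignment with w4 = 0 has in2 = 1; there are 2 such assignment(s).
  in0=1, in1=1, in2=1, in3=0
  in0=1, in1=1, in2=1, in3=1

1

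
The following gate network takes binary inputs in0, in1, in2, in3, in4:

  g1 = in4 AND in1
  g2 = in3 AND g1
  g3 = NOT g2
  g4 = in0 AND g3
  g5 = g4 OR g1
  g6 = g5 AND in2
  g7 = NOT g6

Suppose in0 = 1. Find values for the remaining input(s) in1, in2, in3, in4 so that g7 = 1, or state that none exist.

in1=0, in2=0, in3=1, in4=1

Check with in0 = 1 and in1=0, in2=0, in3=1, in4=1:
g1 = in4 AND in1 = 1 AND 0 = 0
g2 = in3 AND g1 = 1 AND 0 = 0
g3 = NOT g2 = NOT 0 = 1
g4 = in0 AND g3 = 1 AND 1 = 1
g5 = g4 OR g1 = 1 OR 0 = 1
g6 = g5 AND in2 = 1 AND 0 = 0
g7 = NOT g6 = NOT 0 = 1
So g7 = 1.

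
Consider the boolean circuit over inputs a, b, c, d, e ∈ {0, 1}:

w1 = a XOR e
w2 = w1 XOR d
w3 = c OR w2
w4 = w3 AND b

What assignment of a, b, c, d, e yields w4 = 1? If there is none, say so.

w4 = w3 AND b must be 1, so both w3 = 1 and b = 1.
Check with a=1, b=1, c=1, d=1, e=0:
w1 = a XOR e = 1 XOR 0 = 1
w2 = w1 XOR d = 1 XOR 1 = 0
w3 = c OR w2 = 1 OR 0 = 1
w4 = w3 AND b = 1 AND 1 = 1
So w4 = 1 as required.

a=1, b=1, c=1, d=1, e=0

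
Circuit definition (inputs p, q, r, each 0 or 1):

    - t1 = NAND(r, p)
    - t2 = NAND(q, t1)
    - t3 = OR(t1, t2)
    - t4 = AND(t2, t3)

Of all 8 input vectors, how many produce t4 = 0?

3

t4 = AND(t2, t3) must be 0, so at least one of t2, t3 is 0.
Enumerating the 8 input combinations, 3 give t4 = 0 and 5 give t4 = 1.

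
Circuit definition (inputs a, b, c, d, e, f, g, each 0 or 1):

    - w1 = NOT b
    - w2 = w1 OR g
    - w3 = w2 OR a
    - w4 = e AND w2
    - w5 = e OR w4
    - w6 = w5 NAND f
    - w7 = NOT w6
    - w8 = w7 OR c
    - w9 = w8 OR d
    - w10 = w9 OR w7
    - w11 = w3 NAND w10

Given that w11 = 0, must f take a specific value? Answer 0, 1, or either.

either

Both values of f occur among assignments with w11 = 0:
  f=0: a=0, b=0, c=0, d=1, e=0, f=0, g=0
  f=1: a=0, b=0, c=0, d=0, e=1, f=1, g=0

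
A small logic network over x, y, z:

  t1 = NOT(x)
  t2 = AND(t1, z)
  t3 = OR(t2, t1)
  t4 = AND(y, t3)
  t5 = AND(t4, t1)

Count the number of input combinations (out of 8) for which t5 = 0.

t5 = AND(t4, t1) must be 0, so at least one of t4, t1 is 0.
Satisfying assignments:
  x=0, y=0, z=0
  x=0, y=0, z=1
  x=1, y=0, z=0
  x=1, y=0, z=1
  x=1, y=1, z=0
  x=1, y=1, z=1

6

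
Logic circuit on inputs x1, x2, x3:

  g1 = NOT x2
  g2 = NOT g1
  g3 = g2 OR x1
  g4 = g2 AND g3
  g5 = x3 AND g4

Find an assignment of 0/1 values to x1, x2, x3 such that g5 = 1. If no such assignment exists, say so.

x1=0 x2=1 x3=1

g5 = x3 AND g4 must be 1, so both x3 = 1 and g4 = 1.
Check with x1=0 x2=1 x3=1:
g1 = NOT x2 = NOT 1 = 0
g2 = NOT g1 = NOT 0 = 1
g3 = g2 OR x1 = 1 OR 0 = 1
g4 = g2 AND g3 = 1 AND 1 = 1
g5 = x3 AND g4 = 1 AND 1 = 1
So g5 = 1 as required.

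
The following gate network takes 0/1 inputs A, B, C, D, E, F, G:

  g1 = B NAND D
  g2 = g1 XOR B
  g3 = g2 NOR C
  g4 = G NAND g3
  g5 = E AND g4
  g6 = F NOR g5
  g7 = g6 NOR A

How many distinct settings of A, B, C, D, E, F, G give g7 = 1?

g7 = g6 NOR A must be 1, so both g6 = 0 and A = 0.
Enumerating the 128 input combinations, 47 give g7 = 1 and 81 give g7 = 0.

47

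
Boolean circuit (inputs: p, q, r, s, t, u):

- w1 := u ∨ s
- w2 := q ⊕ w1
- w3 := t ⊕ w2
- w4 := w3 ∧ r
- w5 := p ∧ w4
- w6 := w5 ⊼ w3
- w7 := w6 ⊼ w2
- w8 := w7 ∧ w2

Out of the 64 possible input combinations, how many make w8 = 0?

60

w8 = w7 ∧ w2 must be 0, so at least one of w7, w2 is 0.
Enumerating the 64 input combinations, 60 give w8 = 0 and 4 give w8 = 1.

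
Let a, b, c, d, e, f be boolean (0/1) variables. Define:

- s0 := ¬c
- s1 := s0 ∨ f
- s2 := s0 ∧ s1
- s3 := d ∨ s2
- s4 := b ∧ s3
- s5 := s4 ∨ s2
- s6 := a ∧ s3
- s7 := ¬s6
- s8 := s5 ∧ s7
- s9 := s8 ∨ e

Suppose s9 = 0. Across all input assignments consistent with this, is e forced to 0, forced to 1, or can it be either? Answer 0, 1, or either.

0

s9 = s8 ∨ e must be 0, so both s8 = 0 and e = 0.
Every assignment with s9 = 0 has e = 0; there are 22 such assignment(s).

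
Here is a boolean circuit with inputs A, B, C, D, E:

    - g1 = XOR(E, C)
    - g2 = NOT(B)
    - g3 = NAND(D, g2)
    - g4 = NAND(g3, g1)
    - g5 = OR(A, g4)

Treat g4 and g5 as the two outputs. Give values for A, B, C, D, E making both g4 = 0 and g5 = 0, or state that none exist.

A=0, B=1, C=0, D=0, E=1

Check with A=0, B=1, C=0, D=0, E=1:
g1 = XOR(E, C) = XOR(1, 0) = 1
g2 = NOT(B) = NOT 1 = 0
g3 = NAND(D, g2) = NAND(0, 0) = 1
g4 = NAND(g3, g1) = NAND(1, 1) = 0
g5 = OR(A, g4) = OR(0, 0) = 0
So g4 = 0 and g5 = 0.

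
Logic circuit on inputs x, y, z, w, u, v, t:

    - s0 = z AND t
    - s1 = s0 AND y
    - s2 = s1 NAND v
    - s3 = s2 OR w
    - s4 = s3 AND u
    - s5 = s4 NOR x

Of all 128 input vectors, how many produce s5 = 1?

33

s5 = s4 NOR x must be 1, so both s4 = 0 and x = 0.
Enumerating the 128 input combinations, 33 give s5 = 1 and 95 give s5 = 0.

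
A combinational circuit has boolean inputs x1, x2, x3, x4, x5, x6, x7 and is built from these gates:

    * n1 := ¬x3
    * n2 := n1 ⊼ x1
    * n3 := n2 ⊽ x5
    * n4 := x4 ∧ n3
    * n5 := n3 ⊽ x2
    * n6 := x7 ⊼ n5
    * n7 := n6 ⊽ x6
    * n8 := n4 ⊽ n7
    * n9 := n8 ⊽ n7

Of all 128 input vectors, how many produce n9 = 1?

n9 = n8 ⊽ n7 must be 1, so both n8 = 0 and n7 = 0.
n8 = n4 ⊽ n7 must be 0, so at least one of n4, n7 is 1.
n7 = n6 ⊽ x6 must be 0, so at least one of n6, x6 is 1.
Enumerating the 128 input combinations, 8 give n9 = 1 and 120 give n9 = 0.

8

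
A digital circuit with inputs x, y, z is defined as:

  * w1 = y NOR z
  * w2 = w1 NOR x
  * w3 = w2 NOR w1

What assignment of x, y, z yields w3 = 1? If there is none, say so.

w3 = w2 NOR w1 must be 1, so both w2 = 0 and w1 = 0.
Check with x=1 y=0 z=1:
w1 = y NOR z = 0 NOR 1 = 0
w2 = w1 NOR x = 0 NOR 1 = 0
w3 = w2 NOR w1 = 0 NOR 0 = 1
So w3 = 1 as required.

x=1 y=0 z=1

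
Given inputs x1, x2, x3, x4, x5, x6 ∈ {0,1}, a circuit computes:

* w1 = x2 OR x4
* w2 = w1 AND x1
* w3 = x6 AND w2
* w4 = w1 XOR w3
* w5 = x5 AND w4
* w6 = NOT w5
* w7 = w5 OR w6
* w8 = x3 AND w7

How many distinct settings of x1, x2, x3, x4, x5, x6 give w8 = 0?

w8 = x3 AND w7 must be 0, so at least one of x3, w7 is 0.
Enumerating the 64 input combinations, 32 give w8 = 0 and 32 give w8 = 1.

32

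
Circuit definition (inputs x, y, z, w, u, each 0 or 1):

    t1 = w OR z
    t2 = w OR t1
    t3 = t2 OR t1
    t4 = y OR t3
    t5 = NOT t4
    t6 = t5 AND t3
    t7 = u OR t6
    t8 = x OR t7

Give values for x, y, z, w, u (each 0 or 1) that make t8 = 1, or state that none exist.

t8 = x OR t7 must be 1, so at least one of x, t7 is 1.
Check with x=1, y=1, z=1, w=0, u=0:
t1 = w OR z = 0 OR 1 = 1
t2 = w OR t1 = 0 OR 1 = 1
t3 = t2 OR t1 = 1 OR 1 = 1
t4 = y OR t3 = 1 OR 1 = 1
t5 = NOT t4 = NOT 1 = 0
t6 = t5 AND t3 = 0 AND 1 = 0
t7 = u OR t6 = 0 OR 0 = 0
t8 = x OR t7 = 1 OR 0 = 1
So t8 = 1 as required.

x=1, y=1, z=1, w=0, u=0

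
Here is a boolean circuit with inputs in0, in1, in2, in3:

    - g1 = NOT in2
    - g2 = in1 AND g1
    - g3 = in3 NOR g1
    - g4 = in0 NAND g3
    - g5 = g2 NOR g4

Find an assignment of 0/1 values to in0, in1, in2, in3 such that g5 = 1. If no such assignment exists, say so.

in0=1, in1=1, in2=1, in3=0

g5 = g2 NOR g4 must be 1, so both g2 = 0 and g4 = 0.
Check with in0=1, in1=1, in2=1, in3=0:
g1 = NOT in2 = NOT 1 = 0
g2 = in1 AND g1 = 1 AND 0 = 0
g3 = in3 NOR g1 = 0 NOR 0 = 1
g4 = in0 NAND g3 = 1 NAND 1 = 0
g5 = g2 NOR g4 = 0 NOR 0 = 1
So g5 = 1 as required.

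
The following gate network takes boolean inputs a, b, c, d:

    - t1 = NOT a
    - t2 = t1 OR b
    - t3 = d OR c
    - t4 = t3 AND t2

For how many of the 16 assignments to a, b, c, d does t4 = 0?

7

t4 = t3 AND t2 must be 0, so at least one of t3, t2 is 0.
Enumerating the 16 input combinations, 7 give t4 = 0 and 9 give t4 = 1.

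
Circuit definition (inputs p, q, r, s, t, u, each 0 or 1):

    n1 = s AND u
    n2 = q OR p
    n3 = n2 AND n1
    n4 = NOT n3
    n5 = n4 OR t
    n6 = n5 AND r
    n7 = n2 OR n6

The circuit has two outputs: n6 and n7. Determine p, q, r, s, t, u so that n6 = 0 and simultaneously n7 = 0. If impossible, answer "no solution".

p=0 q=0 r=0 s=0 t=1 u=0

Check with p=0 q=0 r=0 s=0 t=1 u=0:
n1 = s AND u = 0 AND 0 = 0
n2 = q OR p = 0 OR 0 = 0
n3 = n2 AND n1 = 0 AND 0 = 0
n4 = NOT n3 = NOT 0 = 1
n5 = n4 OR t = 1 OR 1 = 1
n6 = n5 AND r = 1 AND 0 = 0
n7 = n2 OR n6 = 0 OR 0 = 0
So n6 = 0 and n7 = 0.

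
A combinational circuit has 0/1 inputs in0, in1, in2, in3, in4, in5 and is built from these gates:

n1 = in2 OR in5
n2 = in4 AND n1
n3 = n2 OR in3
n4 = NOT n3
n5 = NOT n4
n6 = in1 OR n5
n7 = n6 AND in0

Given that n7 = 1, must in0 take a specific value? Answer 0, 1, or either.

n7 = n6 AND in0 must be 1, so both n6 = 1 and in0 = 1.
n6 = in1 OR n5 must be 1, so at least one of in1, n5 is 1.
Every assignment with n7 = 1 has in0 = 1; there are 27 such assignment(s).

1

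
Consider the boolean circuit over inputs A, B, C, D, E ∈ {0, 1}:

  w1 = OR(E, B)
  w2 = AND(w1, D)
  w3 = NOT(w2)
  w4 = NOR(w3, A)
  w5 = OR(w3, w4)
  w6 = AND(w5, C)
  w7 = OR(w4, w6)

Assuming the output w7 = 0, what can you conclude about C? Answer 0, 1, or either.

Both values of C occur among assignments with w7 = 0:
  C=0: A=0, B=0, C=0, D=0, E=0
  C=1: A=1, B=0, C=1, D=1, E=1

either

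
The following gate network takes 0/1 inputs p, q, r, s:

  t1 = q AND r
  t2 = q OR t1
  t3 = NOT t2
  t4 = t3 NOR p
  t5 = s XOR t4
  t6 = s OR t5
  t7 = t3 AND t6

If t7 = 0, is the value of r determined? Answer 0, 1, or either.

Both values of r occur among assignments with t7 = 0:
  r=0: p=0, q=0, r=0, s=0
  r=1: p=0, q=0, r=1, s=0

either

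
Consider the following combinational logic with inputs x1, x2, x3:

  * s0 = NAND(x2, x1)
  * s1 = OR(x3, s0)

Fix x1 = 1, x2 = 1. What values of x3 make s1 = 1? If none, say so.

Check with x1 = 1, x2 = 1 and x3=1:
s0 = NAND(x2, x1) = NAND(1, 1) = 0
s1 = OR(x3, s0) = OR(1, 0) = 1
So s1 = 1.

x3=1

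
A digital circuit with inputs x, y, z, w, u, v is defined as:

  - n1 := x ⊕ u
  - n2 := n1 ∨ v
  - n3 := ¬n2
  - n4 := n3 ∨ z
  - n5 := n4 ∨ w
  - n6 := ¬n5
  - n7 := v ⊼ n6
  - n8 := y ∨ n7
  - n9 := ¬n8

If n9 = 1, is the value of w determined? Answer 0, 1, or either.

n9 = ¬n8 must be 1, so n8 = 0.
n8 = y ∨ n7 must be 0, so both y = 0 and n7 = 0.
n7 = v ⊼ n6 must be 0, so both v = 1 and n6 = 1.
Every assignment with n9 = 1 has w = 0; there are 4 such assignment(s).
  x=0, y=0, z=0, w=0, u=0, v=1
  x=0, y=0, z=0, w=0, u=1, v=1
  x=1, y=0, z=0, w=0, u=0, v=1
  x=1, y=0, z=0, w=0, u=1, v=1

0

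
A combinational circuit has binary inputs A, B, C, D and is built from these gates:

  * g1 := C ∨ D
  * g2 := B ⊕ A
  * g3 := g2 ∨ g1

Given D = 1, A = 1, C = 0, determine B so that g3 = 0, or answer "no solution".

With D = 1, A = 1, C = 0 fixed, none of the 2 settings of B give g3 = 0.
For example, with B=1:
g1 = C ∨ D = 0 ∨ 1 = 1
g2 = B ⊕ A = 1 ⊕ 1 = 0
g3 = g2 ∨ g1 = 0 ∨ 1 = 1
giving g3 = 1 ≠ 0.

no solution exists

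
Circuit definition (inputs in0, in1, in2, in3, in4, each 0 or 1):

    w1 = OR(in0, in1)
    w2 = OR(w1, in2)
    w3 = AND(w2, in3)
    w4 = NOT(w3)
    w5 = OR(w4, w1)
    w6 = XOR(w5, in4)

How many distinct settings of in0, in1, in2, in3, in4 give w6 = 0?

w6 = XOR(w5, in4) must be 0, so w5 and in4 are equal.
Enumerating the 32 input combinations, 16 give w6 = 0 and 16 give w6 = 1.

16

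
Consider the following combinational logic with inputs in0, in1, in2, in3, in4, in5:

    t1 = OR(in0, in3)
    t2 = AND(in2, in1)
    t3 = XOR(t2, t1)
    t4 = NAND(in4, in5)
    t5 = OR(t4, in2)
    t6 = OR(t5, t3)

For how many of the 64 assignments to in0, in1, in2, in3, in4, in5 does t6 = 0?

2

t6 = OR(t5, t3) must be 0, so both t5 = 0 and t3 = 0.
Satisfying assignments:
  in0=0, in1=0, in2=0, in3=0, in4=1, in5=1
  in0=0, in1=1, in2=0, in3=0, in4=1, in5=1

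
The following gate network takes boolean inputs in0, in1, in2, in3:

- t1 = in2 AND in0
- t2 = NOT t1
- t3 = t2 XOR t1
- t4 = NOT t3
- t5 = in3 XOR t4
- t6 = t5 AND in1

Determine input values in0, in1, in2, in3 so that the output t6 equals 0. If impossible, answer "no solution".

t6 = t5 AND in1 must be 0, so at least one of t5, in1 is 0.
Check with in0=1, in1=1, in2=1, in3=0:
t1 = in2 AND in0 = 1 AND 1 = 1
t2 = NOT t1 = NOT 1 = 0
t3 = t2 XOR t1 = 0 XOR 1 = 1
t4 = NOT t3 = NOT 1 = 0
t5 = in3 XOR t4 = 0 XOR 0 = 0
t6 = t5 AND in1 = 0 AND 1 = 0
So t6 = 0 as required.

in0=1, in1=1, in2=1, in3=0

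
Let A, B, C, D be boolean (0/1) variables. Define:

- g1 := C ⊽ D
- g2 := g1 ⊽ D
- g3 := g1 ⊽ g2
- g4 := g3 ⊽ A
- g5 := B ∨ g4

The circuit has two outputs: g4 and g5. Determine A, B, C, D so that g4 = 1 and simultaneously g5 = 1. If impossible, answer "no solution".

Check with A=0, B=1, C=0, D=0:
g1 = C ⊽ D = 0 ⊽ 0 = 1
g2 = g1 ⊽ D = 1 ⊽ 0 = 0
g3 = g1 ⊽ g2 = 1 ⊽ 0 = 0
g4 = g3 ⊽ A = 0 ⊽ 0 = 1
g5 = B ∨ g4 = 1 ∨ 1 = 1
So g4 = 1 and g5 = 1.

A=0, B=1, C=0, D=0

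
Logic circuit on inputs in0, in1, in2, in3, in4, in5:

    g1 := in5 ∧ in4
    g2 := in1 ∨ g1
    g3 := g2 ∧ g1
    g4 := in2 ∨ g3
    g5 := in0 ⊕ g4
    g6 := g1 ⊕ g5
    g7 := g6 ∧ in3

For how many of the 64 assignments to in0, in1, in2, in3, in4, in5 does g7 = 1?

g7 = g6 ∧ in3 must be 1, so both g6 = 1 and in3 = 1.
g6 = g1 ⊕ g5 must be 1, so g1 and g5 differ.
Enumerating the 64 input combinations, 16 give g7 = 1 and 48 give g7 = 0.

16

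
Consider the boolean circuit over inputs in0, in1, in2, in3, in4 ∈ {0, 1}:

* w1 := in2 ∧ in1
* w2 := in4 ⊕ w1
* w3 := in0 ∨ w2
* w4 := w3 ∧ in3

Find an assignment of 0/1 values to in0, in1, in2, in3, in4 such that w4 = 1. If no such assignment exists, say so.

in0=0, in1=0, in2=0, in3=1, in4=1

w4 = w3 ∧ in3 must be 1, so both w3 = 1 and in3 = 1.
Check with in0=0, in1=0, in2=0, in3=1, in4=1:
w1 = in2 ∧ in1 = 0 ∧ 0 = 0
w2 = in4 ⊕ w1 = 1 ⊕ 0 = 1
w3 = in0 ∨ w2 = 0 ∨ 1 = 1
w4 = w3 ∧ in3 = 1 ∧ 1 = 1
So w4 = 1 as required.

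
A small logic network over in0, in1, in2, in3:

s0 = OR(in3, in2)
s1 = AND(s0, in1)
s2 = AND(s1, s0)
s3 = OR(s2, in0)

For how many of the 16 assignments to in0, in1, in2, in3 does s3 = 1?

s3 = OR(s2, in0) must be 1, so at least one of s2, in0 is 1.
Enumerating the 16 input combinations, 11 give s3 = 1 and 5 give s3 = 0.

11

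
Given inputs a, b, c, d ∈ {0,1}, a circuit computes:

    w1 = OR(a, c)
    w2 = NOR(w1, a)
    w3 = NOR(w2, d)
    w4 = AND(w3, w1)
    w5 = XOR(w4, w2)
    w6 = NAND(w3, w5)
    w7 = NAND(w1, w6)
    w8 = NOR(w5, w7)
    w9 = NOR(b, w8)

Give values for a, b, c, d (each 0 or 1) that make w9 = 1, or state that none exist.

w9 = NOR(b, w8) must be 1, so both b = 0 and w8 = 0.
w8 = NOR(w5, w7) must be 0, so at least one of w5, w7 is 1.
Check with a=1 b=0 c=1 d=0:
w1 = OR(a, c) = OR(1, 1) = 1
w2 = NOR(w1, a) = NOR(1, 1) = 0
w3 = NOR(w2, d) = NOR(0, 0) = 1
w4 = AND(w3, w1) = AND(1, 1) = 1
w5 = XOR(w4, w2) = XOR(1, 0) = 1
w6 = NAND(w3, w5) = NAND(1, 1) = 0
w7 = NAND(w1, w6) = NAND(1, 0) = 1
w8 = NOR(w5, w7) = NOR(1, 1) = 0
w9 = NOR(b, w8) = NOR(0, 0) = 1
So w9 = 1 as required.

a=1 b=0 c=1 d=0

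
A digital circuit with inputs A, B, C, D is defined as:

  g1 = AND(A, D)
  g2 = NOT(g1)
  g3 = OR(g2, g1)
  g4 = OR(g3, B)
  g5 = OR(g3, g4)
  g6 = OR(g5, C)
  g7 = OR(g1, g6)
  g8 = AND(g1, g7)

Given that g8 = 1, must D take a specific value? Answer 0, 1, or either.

g8 = AND(g1, g7) must be 1, so both g1 = 1 and g7 = 1.
g1 = AND(A, D) must be 1, so both A = 1 and D = 1.
g7 = OR(g1, g6) must be 1, so at least one of g1, g6 is 1.
Every assignment with g8 = 1 has D = 1; there are 4 such assignment(s).
  A=1, B=0, C=0, D=1
  A=1, B=0, C=1, D=1
  A=1, B=1, C=0, D=1
  A=1, B=1, C=1, D=1

1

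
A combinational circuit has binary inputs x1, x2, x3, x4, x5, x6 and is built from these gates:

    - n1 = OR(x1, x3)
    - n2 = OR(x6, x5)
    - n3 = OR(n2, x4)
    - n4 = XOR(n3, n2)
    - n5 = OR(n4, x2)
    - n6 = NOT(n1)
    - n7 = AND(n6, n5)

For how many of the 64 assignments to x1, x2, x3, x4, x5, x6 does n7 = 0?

55

n7 = AND(n6, n5) must be 0, so at least one of n6, n5 is 0.
Enumerating the 64 input combinations, 55 give n7 = 0 and 9 give n7 = 1.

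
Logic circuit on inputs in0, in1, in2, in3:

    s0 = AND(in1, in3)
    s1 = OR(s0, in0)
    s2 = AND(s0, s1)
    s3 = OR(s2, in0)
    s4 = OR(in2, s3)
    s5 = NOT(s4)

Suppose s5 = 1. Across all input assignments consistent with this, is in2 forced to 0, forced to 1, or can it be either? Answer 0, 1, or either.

s5 = NOT(s4) must be 1, so s4 = 0.
Every assignment with s5 = 1 has in2 = 0; there are 3 such assignment(s).
  in0=0, in1=0, in2=0, in3=0
  in0=0, in1=0, in2=0, in3=1
  in0=0, in1=1, in2=0, in3=0

0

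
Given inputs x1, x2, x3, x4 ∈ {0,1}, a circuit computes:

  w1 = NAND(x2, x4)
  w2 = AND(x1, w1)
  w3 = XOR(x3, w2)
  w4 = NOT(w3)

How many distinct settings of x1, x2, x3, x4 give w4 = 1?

w4 = NOT(w3) must be 1, so w3 = 0.
w3 = XOR(x3, w2) must be 0, so x3 and w2 are equal.
Enumerating the 16 input combinations, 8 give w4 = 1 and 8 give w4 = 0.

8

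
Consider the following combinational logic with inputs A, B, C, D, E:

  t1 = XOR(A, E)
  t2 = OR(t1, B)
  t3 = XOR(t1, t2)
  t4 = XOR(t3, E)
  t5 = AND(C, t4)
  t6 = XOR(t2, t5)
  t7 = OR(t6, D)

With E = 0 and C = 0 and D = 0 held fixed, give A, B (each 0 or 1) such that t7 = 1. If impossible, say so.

Check with E = 0 and C = 0 and D = 0 and A=0, B=1:
t1 = XOR(A, E) = XOR(0, 0) = 0
t2 = OR(t1, B) = OR(0, 1) = 1
t3 = XOR(t1, t2) = XOR(0, 1) = 1
t4 = XOR(t3, E) = XOR(1, 0) = 1
t5 = AND(C, t4) = AND(0, 1) = 0
t6 = XOR(t2, t5) = XOR(1, 0) = 1
t7 = OR(t6, D) = OR(1, 0) = 1
So t7 = 1.

A=0, B=1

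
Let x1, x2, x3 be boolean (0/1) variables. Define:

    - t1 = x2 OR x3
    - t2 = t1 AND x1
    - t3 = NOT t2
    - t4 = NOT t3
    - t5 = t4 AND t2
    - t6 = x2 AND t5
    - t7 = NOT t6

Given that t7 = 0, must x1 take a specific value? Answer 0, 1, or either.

t7 = NOT t6 must be 0, so t6 = 1.
Every assignment with t7 = 0 has x1 = 1; there are 2 such assignment(s).
  x1=1, x2=1, x3=0
  x1=1, x2=1, x3=1

1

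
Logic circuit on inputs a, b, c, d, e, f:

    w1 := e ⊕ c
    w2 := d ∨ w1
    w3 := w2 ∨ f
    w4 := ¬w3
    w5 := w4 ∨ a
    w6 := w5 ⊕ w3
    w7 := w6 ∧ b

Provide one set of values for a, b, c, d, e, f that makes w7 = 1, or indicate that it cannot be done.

a=0, b=1, c=1, d=1, e=0, f=0

w7 = w6 ∧ b must be 1, so both w6 = 1 and b = 1.
w6 = w5 ⊕ w3 must be 1, so w5 and w3 differ.
Check with a=0, b=1, c=1, d=1, e=0, f=0:
w1 = e ⊕ c = 0 ⊕ 1 = 1
w2 = d ∨ w1 = 1 ∨ 1 = 1
w3 = w2 ∨ f = 1 ∨ 0 = 1
w4 = ¬w3 = ¬1 = 0
w5 = w4 ∨ a = 0 ∨ 0 = 0
w6 = w5 ⊕ w3 = 0 ⊕ 1 = 1
w7 = w6 ∧ b = 1 ∧ 1 = 1
So w7 = 1 as required.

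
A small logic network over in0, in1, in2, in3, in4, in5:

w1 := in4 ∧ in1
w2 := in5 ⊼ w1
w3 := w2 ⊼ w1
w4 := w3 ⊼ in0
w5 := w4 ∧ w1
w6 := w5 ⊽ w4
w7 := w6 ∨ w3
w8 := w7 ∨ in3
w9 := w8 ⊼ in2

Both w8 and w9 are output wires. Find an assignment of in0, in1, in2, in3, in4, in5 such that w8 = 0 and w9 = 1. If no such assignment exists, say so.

Check with in0=0, in1=1, in2=0, in3=0, in4=1, in5=0:
w1 = in4 ∧ in1 = 1 ∧ 1 = 1
w2 = in5 ⊼ w1 = 0 ⊼ 1 = 1
w3 = w2 ⊼ w1 = 1 ⊼ 1 = 0
w4 = w3 ⊼ in0 = 0 ⊼ 0 = 1
w5 = w4 ∧ w1 = 1 ∧ 1 = 1
w6 = w5 ⊽ w4 = 1 ⊽ 1 = 0
w7 = w6 ∨ w3 = 0 ∨ 0 = 0
w8 = w7 ∨ in3 = 0 ∨ 0 = 0
w9 = w8 ⊼ in2 = 0 ⊼ 0 = 1
So w8 = 0 and w9 = 1.

in0=0, in1=1, in2=0, in3=0, in4=1, in5=0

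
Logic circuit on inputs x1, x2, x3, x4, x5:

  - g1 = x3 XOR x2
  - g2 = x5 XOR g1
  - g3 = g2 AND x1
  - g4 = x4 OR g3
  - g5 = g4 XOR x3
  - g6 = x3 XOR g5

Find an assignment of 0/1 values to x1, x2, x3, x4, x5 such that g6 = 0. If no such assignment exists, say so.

x1=0 x2=1 x3=1 x4=0 x5=1

g6 = x3 XOR g5 must be 0, so x3 and g5 are equal.
Check with x1=0 x2=1 x3=1 x4=0 x5=1:
g1 = x3 XOR x2 = 1 XOR 1 = 0
g2 = x5 XOR g1 = 1 XOR 0 = 1
g3 = g2 AND x1 = 1 AND 0 = 0
g4 = x4 OR g3 = 0 OR 0 = 0
g5 = g4 XOR x3 = 0 XOR 1 = 1
g6 = x3 XOR g5 = 1 XOR 1 = 0
So g6 = 0 as required.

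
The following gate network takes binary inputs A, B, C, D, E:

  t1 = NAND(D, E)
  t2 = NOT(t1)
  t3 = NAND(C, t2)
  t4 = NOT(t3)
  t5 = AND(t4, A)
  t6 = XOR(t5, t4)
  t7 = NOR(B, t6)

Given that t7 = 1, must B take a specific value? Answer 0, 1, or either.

t7 = NOR(B, t6) must be 1, so both B = 0 and t6 = 0.
Every assignment with t7 = 1 has B = 0; there are 15 such assignment(s).

0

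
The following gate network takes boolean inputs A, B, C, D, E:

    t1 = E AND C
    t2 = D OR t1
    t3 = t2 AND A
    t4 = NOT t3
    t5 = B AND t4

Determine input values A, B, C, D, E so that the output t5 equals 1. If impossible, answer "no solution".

t5 = B AND t4 must be 1, so both B = 1 and t4 = 1.
t4 = NOT t3 must be 1, so t3 = 0.
t3 = t2 AND A must be 0, so at least one of t2, A is 0.
Check with A=0, B=1, C=1, D=1, E=1:
t1 = E AND C = 1 AND 1 = 1
t2 = D OR t1 = 1 OR 1 = 1
t3 = t2 AND A = 1 AND 0 = 0
t4 = NOT t3 = NOT 0 = 1
t5 = B AND t4 = 1 AND 1 = 1
So t5 = 1 as required.

A=0, B=1, C=1, D=1, E=1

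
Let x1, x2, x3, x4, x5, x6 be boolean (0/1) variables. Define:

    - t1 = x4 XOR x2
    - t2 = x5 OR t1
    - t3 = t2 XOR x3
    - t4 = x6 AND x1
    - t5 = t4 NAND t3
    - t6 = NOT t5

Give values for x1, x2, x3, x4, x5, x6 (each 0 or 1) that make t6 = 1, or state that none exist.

x1=1, x2=0, x3=0, x4=1, x5=1, x6=1

Check with x1=1, x2=0, x3=0, x4=1, x5=1, x6=1:
t1 = x4 XOR x2 = 1 XOR 0 = 1
t2 = x5 OR t1 = 1 OR 1 = 1
t3 = t2 XOR x3 = 1 XOR 0 = 1
t4 = x6 AND x1 = 1 AND 1 = 1
t5 = t4 NAND t3 = 1 NAND 1 = 0
t6 = NOT t5 = NOT 0 = 1
So t6 = 1 as required.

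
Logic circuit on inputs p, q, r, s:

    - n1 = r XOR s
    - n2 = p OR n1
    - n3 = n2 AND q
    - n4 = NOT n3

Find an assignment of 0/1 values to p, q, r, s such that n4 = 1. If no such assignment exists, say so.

Check with p=0, q=0, r=0, s=1:
n1 = r XOR s = 0 XOR 1 = 1
n2 = p OR n1 = 0 OR 1 = 1
n3 = n2 AND q = 1 AND 0 = 0
n4 = NOT n3 = NOT 0 = 1
So n4 = 1 as required.

p=0, q=0, r=0, s=1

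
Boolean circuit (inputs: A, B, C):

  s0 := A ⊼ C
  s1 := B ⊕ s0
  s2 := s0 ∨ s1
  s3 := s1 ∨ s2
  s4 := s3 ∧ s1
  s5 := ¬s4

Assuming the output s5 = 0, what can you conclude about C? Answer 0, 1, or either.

Both values of C occur among assignments with s5 = 0:
  C=0: A=0, B=0, C=0
  C=1: A=0, B=0, C=1

either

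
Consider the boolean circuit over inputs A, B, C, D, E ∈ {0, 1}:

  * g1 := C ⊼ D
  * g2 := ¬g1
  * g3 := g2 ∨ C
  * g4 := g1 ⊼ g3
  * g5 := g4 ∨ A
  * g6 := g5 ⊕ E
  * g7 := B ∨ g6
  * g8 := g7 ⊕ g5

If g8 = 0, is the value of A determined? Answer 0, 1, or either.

Both values of A occur among assignments with g8 = 0:
  A=0: A=0, B=0, C=0, D=0, E=0
  A=1: A=1, B=0, C=0, D=0, E=0

either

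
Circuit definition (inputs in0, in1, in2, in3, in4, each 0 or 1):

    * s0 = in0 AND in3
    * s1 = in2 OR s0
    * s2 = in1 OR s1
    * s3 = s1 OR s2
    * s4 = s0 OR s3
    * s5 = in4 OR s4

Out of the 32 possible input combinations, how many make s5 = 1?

s5 = in4 OR s4 must be 1, so at least one of in4, s4 is 1.
Enumerating the 32 input combinations, 29 give s5 = 1 and 3 give s5 = 0.

29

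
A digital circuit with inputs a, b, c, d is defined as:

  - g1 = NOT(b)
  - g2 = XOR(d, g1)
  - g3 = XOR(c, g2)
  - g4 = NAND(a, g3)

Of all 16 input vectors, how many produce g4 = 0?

g4 = NAND(a, g3) must be 0, so both a = 1 and g3 = 1.
g3 = XOR(c, g2) must be 1, so c and g2 differ.
Satisfying assignments:
  a=1, b=0, c=0, d=0
  a=1, b=0, c=1, d=1
  a=1, b=1, c=0, d=1
  a=1, b=1, c=1, d=0

4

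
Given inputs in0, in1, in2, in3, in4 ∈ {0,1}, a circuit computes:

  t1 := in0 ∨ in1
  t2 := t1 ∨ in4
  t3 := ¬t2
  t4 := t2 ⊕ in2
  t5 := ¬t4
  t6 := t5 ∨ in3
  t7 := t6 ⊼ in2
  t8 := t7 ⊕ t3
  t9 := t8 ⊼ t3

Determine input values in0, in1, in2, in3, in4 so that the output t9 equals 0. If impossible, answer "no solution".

in0=0, in1=0, in2=1, in3=1, in4=0

t9 = t8 ⊼ t3 must be 0, so both t8 = 1 and t3 = 1.
t8 = t7 ⊕ t3 must be 1, so t7 and t3 differ.
Check with in0=0, in1=0, in2=1, in3=1, in4=0:
t1 = in0 ∨ in1 = 0 ∨ 0 = 0
t2 = t1 ∨ in4 = 0 ∨ 0 = 0
t3 = ¬t2 = ¬0 = 1
t4 = t2 ⊕ in2 = 0 ⊕ 1 = 1
t5 = ¬t4 = ¬1 = 0
t6 = t5 ∨ in3 = 0 ∨ 1 = 1
t7 = t6 ⊼ in2 = 1 ⊼ 1 = 0
t8 = t7 ⊕ t3 = 0 ⊕ 1 = 1
t9 = t8 ⊼ t3 = 1 ⊼ 1 = 0
So t9 = 0 as required.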